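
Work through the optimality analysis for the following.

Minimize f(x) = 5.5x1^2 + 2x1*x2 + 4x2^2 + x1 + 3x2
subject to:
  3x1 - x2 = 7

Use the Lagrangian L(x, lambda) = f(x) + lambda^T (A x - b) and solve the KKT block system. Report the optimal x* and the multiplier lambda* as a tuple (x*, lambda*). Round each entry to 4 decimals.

Form the Lagrangian:
  L(x, lambda) = (1/2) x^T Q x + c^T x + lambda^T (A x - b)
Stationarity (grad_x L = 0): Q x + c + A^T lambda = 0.
Primal feasibility: A x = b.

This gives the KKT block system:
  [ Q   A^T ] [ x     ]   [-c ]
  [ A    0  ] [ lambda ] = [ b ]

Solving the linear system:
  x*      = (1.8105, -1.5684)
  lambda* = (-5.9263)
  f(x*)   = 19.2947

x* = (1.8105, -1.5684), lambda* = (-5.9263)


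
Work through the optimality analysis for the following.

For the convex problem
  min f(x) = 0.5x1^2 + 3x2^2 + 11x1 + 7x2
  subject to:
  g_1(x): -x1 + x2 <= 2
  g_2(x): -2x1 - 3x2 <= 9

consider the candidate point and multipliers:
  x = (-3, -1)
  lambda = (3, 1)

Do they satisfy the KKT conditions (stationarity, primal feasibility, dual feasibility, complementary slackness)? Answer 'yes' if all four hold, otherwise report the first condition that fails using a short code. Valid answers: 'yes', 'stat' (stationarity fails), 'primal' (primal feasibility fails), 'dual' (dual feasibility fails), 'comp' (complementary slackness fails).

Gradient of f: grad f(x) = Q x + c = (8, 1)
Constraint values g_i(x) = a_i^T x - b_i:
  g_1((-3, -1)) = 0
  g_2((-3, -1)) = 0
Stationarity residual: grad f(x) + sum_i lambda_i a_i = (3, 1)
  -> stationarity FAILS
Primal feasibility (all g_i <= 0): OK
Dual feasibility (all lambda_i >= 0): OK
Complementary slackness (lambda_i * g_i(x) = 0 for all i): OK

Verdict: the first failing condition is stationarity -> stat.

stat


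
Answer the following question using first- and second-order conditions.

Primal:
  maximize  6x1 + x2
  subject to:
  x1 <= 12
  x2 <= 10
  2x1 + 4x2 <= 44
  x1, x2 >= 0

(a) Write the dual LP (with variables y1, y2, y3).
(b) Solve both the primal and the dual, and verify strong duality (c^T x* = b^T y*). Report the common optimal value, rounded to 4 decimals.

The standard primal-dual pair for 'max c^T x s.t. A x <= b, x >= 0' is:
  Dual:  min b^T y  s.t.  A^T y >= c,  y >= 0.

So the dual LP is:
  minimize  12y1 + 10y2 + 44y3
  subject to:
    y1 + 2y3 >= 6
    y2 + 4y3 >= 1
    y1, y2, y3 >= 0

Solving the primal: x* = (12, 5).
  primal value c^T x* = 77.
Solving the dual: y* = (5.5, 0, 0.25).
  dual value b^T y* = 77.
Strong duality: c^T x* = b^T y*. Confirmed.

77


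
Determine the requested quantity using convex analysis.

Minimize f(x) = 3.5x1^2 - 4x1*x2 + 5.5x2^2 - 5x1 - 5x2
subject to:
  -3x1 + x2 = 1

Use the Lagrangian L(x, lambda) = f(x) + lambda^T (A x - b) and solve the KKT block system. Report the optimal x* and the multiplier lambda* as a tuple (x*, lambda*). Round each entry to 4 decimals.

Form the Lagrangian:
  L(x, lambda) = (1/2) x^T Q x + c^T x + lambda^T (A x - b)
Stationarity (grad_x L = 0): Q x + c + A^T lambda = 0.
Primal feasibility: A x = b.

This gives the KKT block system:
  [ Q   A^T ] [ x     ]   [-c ]
  [ A    0  ] [ lambda ] = [ b ]

Solving the linear system:
  x*      = (-0.1098, 0.6707)
  lambda* = (-2.8171)
  f(x*)   = 0.0061

x* = (-0.1098, 0.6707), lambda* = (-2.8171)


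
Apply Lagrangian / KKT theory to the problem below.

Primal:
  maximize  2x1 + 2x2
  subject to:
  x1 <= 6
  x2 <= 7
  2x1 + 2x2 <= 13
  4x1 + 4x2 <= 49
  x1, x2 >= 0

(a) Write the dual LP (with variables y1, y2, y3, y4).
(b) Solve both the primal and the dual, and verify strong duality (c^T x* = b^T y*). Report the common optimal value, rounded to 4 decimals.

The standard primal-dual pair for 'max c^T x s.t. A x <= b, x >= 0' is:
  Dual:  min b^T y  s.t.  A^T y >= c,  y >= 0.

So the dual LP is:
  minimize  6y1 + 7y2 + 13y3 + 49y4
  subject to:
    y1 + 2y3 + 4y4 >= 2
    y2 + 2y3 + 4y4 >= 2
    y1, y2, y3, y4 >= 0

Solving the primal: x* = (0, 6.5).
  primal value c^T x* = 13.
Solving the dual: y* = (0, 0, 1, 0).
  dual value b^T y* = 13.
Strong duality: c^T x* = b^T y*. Confirmed.

13


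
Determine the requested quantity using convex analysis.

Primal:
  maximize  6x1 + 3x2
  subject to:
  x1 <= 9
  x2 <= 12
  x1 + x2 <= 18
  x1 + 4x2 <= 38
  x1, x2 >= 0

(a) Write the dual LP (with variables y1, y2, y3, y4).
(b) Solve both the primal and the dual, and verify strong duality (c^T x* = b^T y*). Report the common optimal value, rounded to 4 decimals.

The standard primal-dual pair for 'max c^T x s.t. A x <= b, x >= 0' is:
  Dual:  min b^T y  s.t.  A^T y >= c,  y >= 0.

So the dual LP is:
  minimize  9y1 + 12y2 + 18y3 + 38y4
  subject to:
    y1 + y3 + y4 >= 6
    y2 + y3 + 4y4 >= 3
    y1, y2, y3, y4 >= 0

Solving the primal: x* = (9, 7.25).
  primal value c^T x* = 75.75.
Solving the dual: y* = (5.25, 0, 0, 0.75).
  dual value b^T y* = 75.75.
Strong duality: c^T x* = b^T y*. Confirmed.

75.75


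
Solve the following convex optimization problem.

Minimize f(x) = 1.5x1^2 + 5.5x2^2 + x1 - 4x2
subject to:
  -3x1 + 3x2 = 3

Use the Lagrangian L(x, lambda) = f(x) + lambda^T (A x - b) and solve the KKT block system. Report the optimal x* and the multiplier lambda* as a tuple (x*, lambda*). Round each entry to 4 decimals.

Form the Lagrangian:
  L(x, lambda) = (1/2) x^T Q x + c^T x + lambda^T (A x - b)
Stationarity (grad_x L = 0): Q x + c + A^T lambda = 0.
Primal feasibility: A x = b.

This gives the KKT block system:
  [ Q   A^T ] [ x     ]   [-c ]
  [ A    0  ] [ lambda ] = [ b ]

Solving the linear system:
  x*      = (-0.5714, 0.4286)
  lambda* = (-0.2381)
  f(x*)   = -0.7857

x* = (-0.5714, 0.4286), lambda* = (-0.2381)


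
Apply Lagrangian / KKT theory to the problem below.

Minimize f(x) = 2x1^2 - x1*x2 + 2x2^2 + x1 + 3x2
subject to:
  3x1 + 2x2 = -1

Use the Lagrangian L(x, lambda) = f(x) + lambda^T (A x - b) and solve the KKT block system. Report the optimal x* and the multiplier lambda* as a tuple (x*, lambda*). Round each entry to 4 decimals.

Form the Lagrangian:
  L(x, lambda) = (1/2) x^T Q x + c^T x + lambda^T (A x - b)
Stationarity (grad_x L = 0): Q x + c + A^T lambda = 0.
Primal feasibility: A x = b.

This gives the KKT block system:
  [ Q   A^T ] [ x     ]   [-c ]
  [ A    0  ] [ lambda ] = [ b ]

Solving the linear system:
  x*      = (0, -0.5)
  lambda* = (-0.5)
  f(x*)   = -1

x* = (0, -0.5), lambda* = (-0.5)


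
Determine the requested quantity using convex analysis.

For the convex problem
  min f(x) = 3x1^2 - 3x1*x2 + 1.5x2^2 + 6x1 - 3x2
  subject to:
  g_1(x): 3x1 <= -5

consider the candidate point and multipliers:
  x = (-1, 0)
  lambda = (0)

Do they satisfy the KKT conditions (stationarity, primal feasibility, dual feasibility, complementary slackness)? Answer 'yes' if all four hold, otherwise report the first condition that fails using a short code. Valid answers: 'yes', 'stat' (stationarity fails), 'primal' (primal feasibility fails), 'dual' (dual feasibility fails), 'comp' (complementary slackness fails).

Gradient of f: grad f(x) = Q x + c = (0, 0)
Constraint values g_i(x) = a_i^T x - b_i:
  g_1((-1, 0)) = 2
Stationarity residual: grad f(x) + sum_i lambda_i a_i = (0, 0)
  -> stationarity OK
Primal feasibility (all g_i <= 0): FAILS
Dual feasibility (all lambda_i >= 0): OK
Complementary slackness (lambda_i * g_i(x) = 0 for all i): OK

Verdict: the first failing condition is primal_feasibility -> primal.

primal


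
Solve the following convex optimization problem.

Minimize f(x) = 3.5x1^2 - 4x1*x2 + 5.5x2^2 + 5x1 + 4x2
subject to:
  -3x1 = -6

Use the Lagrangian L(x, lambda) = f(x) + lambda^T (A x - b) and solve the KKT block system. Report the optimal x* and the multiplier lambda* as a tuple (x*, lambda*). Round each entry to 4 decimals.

Form the Lagrangian:
  L(x, lambda) = (1/2) x^T Q x + c^T x + lambda^T (A x - b)
Stationarity (grad_x L = 0): Q x + c + A^T lambda = 0.
Primal feasibility: A x = b.

This gives the KKT block system:
  [ Q   A^T ] [ x     ]   [-c ]
  [ A    0  ] [ lambda ] = [ b ]

Solving the linear system:
  x*      = (2, 0.3636)
  lambda* = (5.8485)
  f(x*)   = 23.2727

x* = (2, 0.3636), lambda* = (5.8485)


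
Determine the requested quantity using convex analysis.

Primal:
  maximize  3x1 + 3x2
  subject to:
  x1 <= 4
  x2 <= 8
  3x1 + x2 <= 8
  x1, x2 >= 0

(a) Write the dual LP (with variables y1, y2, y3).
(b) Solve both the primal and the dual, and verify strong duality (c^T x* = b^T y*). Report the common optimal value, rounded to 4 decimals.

The standard primal-dual pair for 'max c^T x s.t. A x <= b, x >= 0' is:
  Dual:  min b^T y  s.t.  A^T y >= c,  y >= 0.

So the dual LP is:
  minimize  4y1 + 8y2 + 8y3
  subject to:
    y1 + 3y3 >= 3
    y2 + y3 >= 3
    y1, y2, y3 >= 0

Solving the primal: x* = (0, 8).
  primal value c^T x* = 24.
Solving the dual: y* = (0, 2, 1).
  dual value b^T y* = 24.
Strong duality: c^T x* = b^T y*. Confirmed.

24


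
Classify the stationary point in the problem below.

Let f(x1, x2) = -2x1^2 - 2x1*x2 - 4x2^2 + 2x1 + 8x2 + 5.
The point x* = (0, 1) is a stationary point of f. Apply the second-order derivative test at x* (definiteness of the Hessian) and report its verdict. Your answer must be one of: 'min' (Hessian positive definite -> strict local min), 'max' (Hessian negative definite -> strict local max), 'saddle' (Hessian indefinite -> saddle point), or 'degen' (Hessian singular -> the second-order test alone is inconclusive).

Compute the Hessian H = grad^2 f:
  H = [[-4, -2], [-2, -8]]
Verify stationarity: grad f(x*) = H x* + g = (0, 0).
Eigenvalues of H: -8.8284, -3.1716.
Both eigenvalues < 0, so H is negative definite -> x* is a strict local max.

max


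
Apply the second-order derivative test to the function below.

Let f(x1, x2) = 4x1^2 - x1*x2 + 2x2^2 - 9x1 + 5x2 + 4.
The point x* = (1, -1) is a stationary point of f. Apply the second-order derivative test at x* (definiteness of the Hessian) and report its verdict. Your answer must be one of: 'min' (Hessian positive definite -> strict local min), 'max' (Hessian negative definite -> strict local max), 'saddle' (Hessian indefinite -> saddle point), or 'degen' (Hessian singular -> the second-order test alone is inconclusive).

Compute the Hessian H = grad^2 f:
  H = [[8, -1], [-1, 4]]
Verify stationarity: grad f(x*) = H x* + g = (0, 0).
Eigenvalues of H: 3.7639, 8.2361.
Both eigenvalues > 0, so H is positive definite -> x* is a strict local min.

min


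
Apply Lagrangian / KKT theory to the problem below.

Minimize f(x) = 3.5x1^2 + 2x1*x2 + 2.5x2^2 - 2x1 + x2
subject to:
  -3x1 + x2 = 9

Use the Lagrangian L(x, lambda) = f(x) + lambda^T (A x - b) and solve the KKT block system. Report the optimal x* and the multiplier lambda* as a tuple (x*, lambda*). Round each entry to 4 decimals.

Form the Lagrangian:
  L(x, lambda) = (1/2) x^T Q x + c^T x + lambda^T (A x - b)
Stationarity (grad_x L = 0): Q x + c + A^T lambda = 0.
Primal feasibility: A x = b.

This gives the KKT block system:
  [ Q   A^T ] [ x     ]   [-c ]
  [ A    0  ] [ lambda ] = [ b ]

Solving the linear system:
  x*      = (-2.4063, 1.7813)
  lambda* = (-5.0938)
  f(x*)   = 26.2188

x* = (-2.4063, 1.7813), lambda* = (-5.0938)


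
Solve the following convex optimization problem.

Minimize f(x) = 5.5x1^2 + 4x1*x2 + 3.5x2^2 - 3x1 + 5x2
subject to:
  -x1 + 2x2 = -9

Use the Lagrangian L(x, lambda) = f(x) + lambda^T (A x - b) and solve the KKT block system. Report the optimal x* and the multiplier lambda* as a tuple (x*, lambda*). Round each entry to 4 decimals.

Form the Lagrangian:
  L(x, lambda) = (1/2) x^T Q x + c^T x + lambda^T (A x - b)
Stationarity (grad_x L = 0): Q x + c + A^T lambda = 0.
Primal feasibility: A x = b.

This gives the KKT block system:
  [ Q   A^T ] [ x     ]   [-c ]
  [ A    0  ] [ lambda ] = [ b ]

Solving the linear system:
  x*      = (2.0448, -3.4776)
  lambda* = (5.5821)
  f(x*)   = 13.3582

x* = (2.0448, -3.4776), lambda* = (5.5821)


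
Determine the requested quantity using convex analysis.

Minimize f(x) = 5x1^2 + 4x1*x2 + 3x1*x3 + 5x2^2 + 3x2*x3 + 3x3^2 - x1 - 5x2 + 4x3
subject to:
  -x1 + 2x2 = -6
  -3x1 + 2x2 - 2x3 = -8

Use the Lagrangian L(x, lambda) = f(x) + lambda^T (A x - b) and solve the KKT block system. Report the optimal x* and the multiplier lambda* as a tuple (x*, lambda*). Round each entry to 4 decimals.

Form the Lagrangian:
  L(x, lambda) = (1/2) x^T Q x + c^T x + lambda^T (A x - b)
Stationarity (grad_x L = 0): Q x + c + A^T lambda = 0.
Primal feasibility: A x = b.

This gives the KKT block system:
  [ Q   A^T ] [ x     ]   [-c ]
  [ A    0  ] [ lambda ] = [ b ]

Solving the linear system:
  x*      = (2, -2, -1)
  lambda* = (11, -1)
  f(x*)   = 31

x* = (2, -2, -1), lambda* = (11, -1)


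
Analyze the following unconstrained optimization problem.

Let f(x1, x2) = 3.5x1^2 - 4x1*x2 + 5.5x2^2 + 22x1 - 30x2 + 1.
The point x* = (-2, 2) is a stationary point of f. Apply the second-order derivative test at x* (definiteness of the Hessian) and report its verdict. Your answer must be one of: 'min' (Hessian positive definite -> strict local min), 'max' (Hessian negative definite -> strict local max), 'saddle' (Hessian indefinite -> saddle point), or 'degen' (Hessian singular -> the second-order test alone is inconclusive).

Compute the Hessian H = grad^2 f:
  H = [[7, -4], [-4, 11]]
Verify stationarity: grad f(x*) = H x* + g = (0, 0).
Eigenvalues of H: 4.5279, 13.4721.
Both eigenvalues > 0, so H is positive definite -> x* is a strict local min.

min


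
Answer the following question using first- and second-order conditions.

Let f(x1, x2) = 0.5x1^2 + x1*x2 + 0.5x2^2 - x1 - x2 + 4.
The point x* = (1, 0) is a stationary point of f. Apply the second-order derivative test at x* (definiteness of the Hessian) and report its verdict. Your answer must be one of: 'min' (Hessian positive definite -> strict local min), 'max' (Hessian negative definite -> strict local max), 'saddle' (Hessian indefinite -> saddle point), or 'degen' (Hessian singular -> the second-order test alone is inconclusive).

Compute the Hessian H = grad^2 f:
  H = [[1, 1], [1, 1]]
Verify stationarity: grad f(x*) = H x* + g = (0, 0).
Eigenvalues of H: 0, 2.
H has a zero eigenvalue (singular; positive semidefinite but not definite), so H is neither positive definite, negative definite, nor indefinite. The second-order test alone is inconclusive -> degen.
(Indeed, f is constant along the null direction of H through x*, so x* is not a strict local extremum.)

degen


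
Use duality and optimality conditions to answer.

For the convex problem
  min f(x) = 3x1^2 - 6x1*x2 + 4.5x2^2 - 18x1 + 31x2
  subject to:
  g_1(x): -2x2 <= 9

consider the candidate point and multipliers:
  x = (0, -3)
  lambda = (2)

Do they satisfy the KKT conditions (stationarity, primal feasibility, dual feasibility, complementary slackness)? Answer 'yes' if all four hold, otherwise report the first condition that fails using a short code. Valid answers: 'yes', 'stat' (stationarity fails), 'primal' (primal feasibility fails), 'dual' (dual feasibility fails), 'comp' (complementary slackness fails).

Gradient of f: grad f(x) = Q x + c = (0, 4)
Constraint values g_i(x) = a_i^T x - b_i:
  g_1((0, -3)) = -3
Stationarity residual: grad f(x) + sum_i lambda_i a_i = (0, 0)
  -> stationarity OK
Primal feasibility (all g_i <= 0): OK
Dual feasibility (all lambda_i >= 0): OK
Complementary slackness (lambda_i * g_i(x) = 0 for all i): FAILS

Verdict: the first failing condition is complementary_slackness -> comp.

comp


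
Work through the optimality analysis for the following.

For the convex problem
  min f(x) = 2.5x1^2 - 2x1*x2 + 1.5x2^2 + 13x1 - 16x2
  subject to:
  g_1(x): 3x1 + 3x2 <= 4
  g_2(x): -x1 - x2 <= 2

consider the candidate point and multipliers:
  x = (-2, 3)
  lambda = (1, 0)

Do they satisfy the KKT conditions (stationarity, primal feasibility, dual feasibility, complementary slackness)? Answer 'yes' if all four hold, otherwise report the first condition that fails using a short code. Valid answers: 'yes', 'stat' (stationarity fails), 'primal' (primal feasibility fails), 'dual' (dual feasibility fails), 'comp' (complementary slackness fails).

Gradient of f: grad f(x) = Q x + c = (-3, -3)
Constraint values g_i(x) = a_i^T x - b_i:
  g_1((-2, 3)) = -1
  g_2((-2, 3)) = -3
Stationarity residual: grad f(x) + sum_i lambda_i a_i = (0, 0)
  -> stationarity OK
Primal feasibility (all g_i <= 0): OK
Dual feasibility (all lambda_i >= 0): OK
Complementary slackness (lambda_i * g_i(x) = 0 for all i): FAILS

Verdict: the first failing condition is complementary_slackness -> comp.

comp


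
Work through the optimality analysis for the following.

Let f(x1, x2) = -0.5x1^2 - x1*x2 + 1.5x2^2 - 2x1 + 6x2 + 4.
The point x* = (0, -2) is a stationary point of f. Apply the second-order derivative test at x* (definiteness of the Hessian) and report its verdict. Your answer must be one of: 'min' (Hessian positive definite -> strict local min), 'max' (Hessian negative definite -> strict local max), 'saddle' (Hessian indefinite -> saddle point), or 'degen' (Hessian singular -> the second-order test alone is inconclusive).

Compute the Hessian H = grad^2 f:
  H = [[-1, -1], [-1, 3]]
Verify stationarity: grad f(x*) = H x* + g = (0, 0).
Eigenvalues of H: -1.2361, 3.2361.
Eigenvalues have mixed signs, so H is indefinite -> x* is a saddle point.

saddle


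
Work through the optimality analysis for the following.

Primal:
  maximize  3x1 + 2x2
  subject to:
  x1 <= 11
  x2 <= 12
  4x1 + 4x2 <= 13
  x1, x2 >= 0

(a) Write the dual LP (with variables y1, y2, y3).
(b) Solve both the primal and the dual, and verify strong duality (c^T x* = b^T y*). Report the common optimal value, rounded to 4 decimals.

The standard primal-dual pair for 'max c^T x s.t. A x <= b, x >= 0' is:
  Dual:  min b^T y  s.t.  A^T y >= c,  y >= 0.

So the dual LP is:
  minimize  11y1 + 12y2 + 13y3
  subject to:
    y1 + 4y3 >= 3
    y2 + 4y3 >= 2
    y1, y2, y3 >= 0

Solving the primal: x* = (3.25, 0).
  primal value c^T x* = 9.75.
Solving the dual: y* = (0, 0, 0.75).
  dual value b^T y* = 9.75.
Strong duality: c^T x* = b^T y*. Confirmed.

9.75


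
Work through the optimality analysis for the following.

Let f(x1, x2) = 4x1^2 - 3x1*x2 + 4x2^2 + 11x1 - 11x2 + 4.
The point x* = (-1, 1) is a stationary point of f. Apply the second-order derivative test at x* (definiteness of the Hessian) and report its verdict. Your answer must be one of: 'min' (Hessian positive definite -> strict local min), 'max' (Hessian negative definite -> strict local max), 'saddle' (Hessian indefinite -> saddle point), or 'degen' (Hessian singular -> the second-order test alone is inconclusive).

Compute the Hessian H = grad^2 f:
  H = [[8, -3], [-3, 8]]
Verify stationarity: grad f(x*) = H x* + g = (0, 0).
Eigenvalues of H: 5, 11.
Both eigenvalues > 0, so H is positive definite -> x* is a strict local min.

min


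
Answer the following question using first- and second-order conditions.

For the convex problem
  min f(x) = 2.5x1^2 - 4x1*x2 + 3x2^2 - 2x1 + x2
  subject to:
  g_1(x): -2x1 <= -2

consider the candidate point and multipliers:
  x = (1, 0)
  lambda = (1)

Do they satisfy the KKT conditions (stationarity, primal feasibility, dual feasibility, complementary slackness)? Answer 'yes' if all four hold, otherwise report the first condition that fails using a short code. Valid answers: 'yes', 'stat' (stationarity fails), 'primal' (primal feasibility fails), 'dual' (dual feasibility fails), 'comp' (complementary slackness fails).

Gradient of f: grad f(x) = Q x + c = (3, -3)
Constraint values g_i(x) = a_i^T x - b_i:
  g_1((1, 0)) = 0
Stationarity residual: grad f(x) + sum_i lambda_i a_i = (1, -3)
  -> stationarity FAILS
Primal feasibility (all g_i <= 0): OK
Dual feasibility (all lambda_i >= 0): OK
Complementary slackness (lambda_i * g_i(x) = 0 for all i): OK

Verdict: the first failing condition is stationarity -> stat.

stat


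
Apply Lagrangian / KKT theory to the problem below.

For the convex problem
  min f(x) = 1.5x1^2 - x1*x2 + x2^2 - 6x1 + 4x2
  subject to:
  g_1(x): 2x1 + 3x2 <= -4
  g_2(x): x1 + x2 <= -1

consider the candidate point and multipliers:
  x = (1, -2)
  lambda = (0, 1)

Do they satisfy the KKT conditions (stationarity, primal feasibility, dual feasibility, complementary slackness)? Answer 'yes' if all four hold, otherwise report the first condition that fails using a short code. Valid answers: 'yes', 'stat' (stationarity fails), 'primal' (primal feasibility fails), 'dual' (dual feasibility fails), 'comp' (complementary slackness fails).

Gradient of f: grad f(x) = Q x + c = (-1, -1)
Constraint values g_i(x) = a_i^T x - b_i:
  g_1((1, -2)) = 0
  g_2((1, -2)) = 0
Stationarity residual: grad f(x) + sum_i lambda_i a_i = (0, 0)
  -> stationarity OK
Primal feasibility (all g_i <= 0): OK
Dual feasibility (all lambda_i >= 0): OK
Complementary slackness (lambda_i * g_i(x) = 0 for all i): OK

Verdict: yes, KKT holds.

yes


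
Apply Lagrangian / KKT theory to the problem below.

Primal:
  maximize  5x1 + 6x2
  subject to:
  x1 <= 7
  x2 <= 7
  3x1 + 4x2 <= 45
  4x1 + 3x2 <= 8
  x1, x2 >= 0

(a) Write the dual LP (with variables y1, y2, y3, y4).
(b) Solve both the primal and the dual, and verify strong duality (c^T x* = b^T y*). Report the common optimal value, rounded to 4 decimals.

The standard primal-dual pair for 'max c^T x s.t. A x <= b, x >= 0' is:
  Dual:  min b^T y  s.t.  A^T y >= c,  y >= 0.

So the dual LP is:
  minimize  7y1 + 7y2 + 45y3 + 8y4
  subject to:
    y1 + 3y3 + 4y4 >= 5
    y2 + 4y3 + 3y4 >= 6
    y1, y2, y3, y4 >= 0

Solving the primal: x* = (0, 2.6667).
  primal value c^T x* = 16.
Solving the dual: y* = (0, 0, 0, 2).
  dual value b^T y* = 16.
Strong duality: c^T x* = b^T y*. Confirmed.

16


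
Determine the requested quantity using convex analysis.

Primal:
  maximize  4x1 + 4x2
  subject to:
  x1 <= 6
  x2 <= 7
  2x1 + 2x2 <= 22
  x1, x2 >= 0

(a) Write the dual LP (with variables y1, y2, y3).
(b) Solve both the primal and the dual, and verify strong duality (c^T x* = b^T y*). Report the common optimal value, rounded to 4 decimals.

The standard primal-dual pair for 'max c^T x s.t. A x <= b, x >= 0' is:
  Dual:  min b^T y  s.t.  A^T y >= c,  y >= 0.

So the dual LP is:
  minimize  6y1 + 7y2 + 22y3
  subject to:
    y1 + 2y3 >= 4
    y2 + 2y3 >= 4
    y1, y2, y3 >= 0

Solving the primal: x* = (4, 7).
  primal value c^T x* = 44.
Solving the dual: y* = (0, 0, 2).
  dual value b^T y* = 44.
Strong duality: c^T x* = b^T y*. Confirmed.

44


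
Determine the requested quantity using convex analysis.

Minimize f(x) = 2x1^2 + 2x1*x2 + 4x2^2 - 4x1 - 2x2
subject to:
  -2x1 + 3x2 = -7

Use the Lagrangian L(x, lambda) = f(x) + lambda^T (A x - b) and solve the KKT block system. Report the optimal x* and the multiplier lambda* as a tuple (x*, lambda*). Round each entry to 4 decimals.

Form the Lagrangian:
  L(x, lambda) = (1/2) x^T Q x + c^T x + lambda^T (A x - b)
Stationarity (grad_x L = 0): Q x + c + A^T lambda = 0.
Primal feasibility: A x = b.

This gives the KKT block system:
  [ Q   A^T ] [ x     ]   [-c ]
  [ A    0  ] [ lambda ] = [ b ]

Solving the linear system:
  x*      = (2.1957, -0.8696)
  lambda* = (1.5217)
  f(x*)   = 1.8043

x* = (2.1957, -0.8696), lambda* = (1.5217)


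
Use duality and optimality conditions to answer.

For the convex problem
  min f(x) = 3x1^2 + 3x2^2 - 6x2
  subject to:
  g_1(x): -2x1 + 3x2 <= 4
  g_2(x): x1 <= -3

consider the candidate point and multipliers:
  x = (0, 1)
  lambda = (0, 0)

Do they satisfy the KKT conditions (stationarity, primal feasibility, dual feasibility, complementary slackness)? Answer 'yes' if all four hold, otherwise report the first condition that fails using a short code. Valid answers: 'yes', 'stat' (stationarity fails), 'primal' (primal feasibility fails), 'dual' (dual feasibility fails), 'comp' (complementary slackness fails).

Gradient of f: grad f(x) = Q x + c = (0, 0)
Constraint values g_i(x) = a_i^T x - b_i:
  g_1((0, 1)) = -1
  g_2((0, 1)) = 3
Stationarity residual: grad f(x) + sum_i lambda_i a_i = (0, 0)
  -> stationarity OK
Primal feasibility (all g_i <= 0): FAILS
Dual feasibility (all lambda_i >= 0): OK
Complementary slackness (lambda_i * g_i(x) = 0 for all i): OK

Verdict: the first failing condition is primal_feasibility -> primal.

primal


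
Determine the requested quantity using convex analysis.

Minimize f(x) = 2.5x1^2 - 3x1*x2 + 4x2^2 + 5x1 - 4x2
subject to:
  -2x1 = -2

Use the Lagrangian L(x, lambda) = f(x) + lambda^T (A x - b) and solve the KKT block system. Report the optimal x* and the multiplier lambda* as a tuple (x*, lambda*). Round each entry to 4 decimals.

Form the Lagrangian:
  L(x, lambda) = (1/2) x^T Q x + c^T x + lambda^T (A x - b)
Stationarity (grad_x L = 0): Q x + c + A^T lambda = 0.
Primal feasibility: A x = b.

This gives the KKT block system:
  [ Q   A^T ] [ x     ]   [-c ]
  [ A    0  ] [ lambda ] = [ b ]

Solving the linear system:
  x*      = (1, 0.875)
  lambda* = (3.6875)
  f(x*)   = 4.4375

x* = (1, 0.875), lambda* = (3.6875)


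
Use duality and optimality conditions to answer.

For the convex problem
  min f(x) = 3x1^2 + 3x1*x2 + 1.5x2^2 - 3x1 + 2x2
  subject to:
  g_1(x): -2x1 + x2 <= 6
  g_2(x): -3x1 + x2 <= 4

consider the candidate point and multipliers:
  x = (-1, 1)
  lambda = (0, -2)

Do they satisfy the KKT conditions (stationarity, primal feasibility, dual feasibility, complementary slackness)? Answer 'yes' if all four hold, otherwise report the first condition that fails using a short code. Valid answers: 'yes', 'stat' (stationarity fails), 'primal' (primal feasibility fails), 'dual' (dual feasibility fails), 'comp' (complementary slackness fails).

Gradient of f: grad f(x) = Q x + c = (-6, 2)
Constraint values g_i(x) = a_i^T x - b_i:
  g_1((-1, 1)) = -3
  g_2((-1, 1)) = 0
Stationarity residual: grad f(x) + sum_i lambda_i a_i = (0, 0)
  -> stationarity OK
Primal feasibility (all g_i <= 0): OK
Dual feasibility (all lambda_i >= 0): FAILS
Complementary slackness (lambda_i * g_i(x) = 0 for all i): OK

Verdict: the first failing condition is dual_feasibility -> dual.

dual


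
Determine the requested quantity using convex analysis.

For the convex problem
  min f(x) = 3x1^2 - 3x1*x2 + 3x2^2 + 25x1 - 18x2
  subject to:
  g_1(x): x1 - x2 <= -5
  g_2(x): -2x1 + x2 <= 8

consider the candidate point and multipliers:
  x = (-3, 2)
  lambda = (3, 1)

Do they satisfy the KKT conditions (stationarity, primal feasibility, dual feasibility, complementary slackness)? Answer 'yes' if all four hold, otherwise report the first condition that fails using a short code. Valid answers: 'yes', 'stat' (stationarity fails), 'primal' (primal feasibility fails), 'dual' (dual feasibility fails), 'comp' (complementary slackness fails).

Gradient of f: grad f(x) = Q x + c = (1, 3)
Constraint values g_i(x) = a_i^T x - b_i:
  g_1((-3, 2)) = 0
  g_2((-3, 2)) = 0
Stationarity residual: grad f(x) + sum_i lambda_i a_i = (2, 1)
  -> stationarity FAILS
Primal feasibility (all g_i <= 0): OK
Dual feasibility (all lambda_i >= 0): OK
Complementary slackness (lambda_i * g_i(x) = 0 for all i): OK

Verdict: the first failing condition is stationarity -> stat.

stat


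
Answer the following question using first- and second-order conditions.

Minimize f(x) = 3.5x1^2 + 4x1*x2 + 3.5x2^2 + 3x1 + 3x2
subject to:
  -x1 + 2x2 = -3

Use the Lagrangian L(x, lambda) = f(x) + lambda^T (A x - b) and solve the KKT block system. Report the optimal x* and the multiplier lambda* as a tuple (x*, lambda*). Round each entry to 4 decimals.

Form the Lagrangian:
  L(x, lambda) = (1/2) x^T Q x + c^T x + lambda^T (A x - b)
Stationarity (grad_x L = 0): Q x + c + A^T lambda = 0.
Primal feasibility: A x = b.

This gives the KKT block system:
  [ Q   A^T ] [ x     ]   [-c ]
  [ A    0  ] [ lambda ] = [ b ]

Solving the linear system:
  x*      = (0.5294, -1.2353)
  lambda* = (1.7647)
  f(x*)   = 1.5882

x* = (0.5294, -1.2353), lambda* = (1.7647)


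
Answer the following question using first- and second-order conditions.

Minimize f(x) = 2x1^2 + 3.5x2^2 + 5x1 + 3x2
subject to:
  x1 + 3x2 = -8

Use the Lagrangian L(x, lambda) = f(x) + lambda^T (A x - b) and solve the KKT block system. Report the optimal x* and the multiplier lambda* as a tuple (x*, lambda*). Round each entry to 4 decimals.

Form the Lagrangian:
  L(x, lambda) = (1/2) x^T Q x + c^T x + lambda^T (A x - b)
Stationarity (grad_x L = 0): Q x + c + A^T lambda = 0.
Primal feasibility: A x = b.

This gives the KKT block system:
  [ Q   A^T ] [ x     ]   [-c ]
  [ A    0  ] [ lambda ] = [ b ]

Solving the linear system:
  x*      = (-2.1395, -1.9535)
  lambda* = (3.5581)
  f(x*)   = 5.9535

x* = (-2.1395, -1.9535), lambda* = (3.5581)


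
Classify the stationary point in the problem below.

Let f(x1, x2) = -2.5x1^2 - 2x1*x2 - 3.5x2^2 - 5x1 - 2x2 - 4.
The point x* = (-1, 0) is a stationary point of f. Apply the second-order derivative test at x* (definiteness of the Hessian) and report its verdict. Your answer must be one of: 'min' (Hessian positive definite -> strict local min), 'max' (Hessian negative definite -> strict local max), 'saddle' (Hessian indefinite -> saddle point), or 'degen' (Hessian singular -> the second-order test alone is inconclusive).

Compute the Hessian H = grad^2 f:
  H = [[-5, -2], [-2, -7]]
Verify stationarity: grad f(x*) = H x* + g = (0, 0).
Eigenvalues of H: -8.2361, -3.7639.
Both eigenvalues < 0, so H is negative definite -> x* is a strict local max.

max


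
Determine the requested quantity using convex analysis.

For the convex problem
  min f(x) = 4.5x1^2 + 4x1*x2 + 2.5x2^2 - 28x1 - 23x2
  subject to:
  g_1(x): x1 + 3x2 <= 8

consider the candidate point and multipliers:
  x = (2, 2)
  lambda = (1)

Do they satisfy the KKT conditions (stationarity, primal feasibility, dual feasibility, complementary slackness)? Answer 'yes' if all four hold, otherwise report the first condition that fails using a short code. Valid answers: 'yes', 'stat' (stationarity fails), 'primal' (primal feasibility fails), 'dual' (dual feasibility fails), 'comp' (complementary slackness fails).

Gradient of f: grad f(x) = Q x + c = (-2, -5)
Constraint values g_i(x) = a_i^T x - b_i:
  g_1((2, 2)) = 0
Stationarity residual: grad f(x) + sum_i lambda_i a_i = (-1, -2)
  -> stationarity FAILS
Primal feasibility (all g_i <= 0): OK
Dual feasibility (all lambda_i >= 0): OK
Complementary slackness (lambda_i * g_i(x) = 0 for all i): OK

Verdict: the first failing condition is stationarity -> stat.

stat


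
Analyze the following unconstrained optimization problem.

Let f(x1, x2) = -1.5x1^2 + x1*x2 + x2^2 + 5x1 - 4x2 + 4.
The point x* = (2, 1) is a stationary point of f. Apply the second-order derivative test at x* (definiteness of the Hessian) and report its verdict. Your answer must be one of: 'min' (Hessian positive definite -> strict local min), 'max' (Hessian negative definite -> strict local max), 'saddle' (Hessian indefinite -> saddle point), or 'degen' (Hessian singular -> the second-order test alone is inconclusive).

Compute the Hessian H = grad^2 f:
  H = [[-3, 1], [1, 2]]
Verify stationarity: grad f(x*) = H x* + g = (0, 0).
Eigenvalues of H: -3.1926, 2.1926.
Eigenvalues have mixed signs, so H is indefinite -> x* is a saddle point.

saddle


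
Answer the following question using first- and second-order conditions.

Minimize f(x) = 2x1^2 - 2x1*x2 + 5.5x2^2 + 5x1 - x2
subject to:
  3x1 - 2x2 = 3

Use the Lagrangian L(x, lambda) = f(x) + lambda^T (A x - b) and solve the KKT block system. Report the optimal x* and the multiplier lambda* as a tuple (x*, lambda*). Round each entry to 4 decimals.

Form the Lagrangian:
  L(x, lambda) = (1/2) x^T Q x + c^T x + lambda^T (A x - b)
Stationarity (grad_x L = 0): Q x + c + A^T lambda = 0.
Primal feasibility: A x = b.

This gives the KKT block system:
  [ Q   A^T ] [ x     ]   [-c ]
  [ A    0  ] [ lambda ] = [ b ]

Solving the linear system:
  x*      = (0.8022, -0.2967)
  lambda* = (-2.9341)
  f(x*)   = 6.5549

x* = (0.8022, -0.2967), lambda* = (-2.9341)


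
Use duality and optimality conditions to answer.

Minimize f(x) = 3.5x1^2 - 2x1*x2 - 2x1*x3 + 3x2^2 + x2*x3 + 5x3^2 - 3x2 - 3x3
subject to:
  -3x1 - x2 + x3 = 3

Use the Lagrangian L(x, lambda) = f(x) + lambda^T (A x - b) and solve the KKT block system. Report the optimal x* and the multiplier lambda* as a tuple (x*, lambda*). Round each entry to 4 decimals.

Form the Lagrangian:
  L(x, lambda) = (1/2) x^T Q x + c^T x + lambda^T (A x - b)
Stationarity (grad_x L = 0): Q x + c + A^T lambda = 0.
Primal feasibility: A x = b.

This gives the KKT block system:
  [ Q   A^T ] [ x     ]   [-c ]
  [ A    0  ] [ lambda ] = [ b ]

Solving the linear system:
  x*      = (-0.8229, -0.1742, 0.357)
  lambda* = (-2.0421)
  f(x*)   = 2.7888

x* = (-0.8229, -0.1742, 0.357), lambda* = (-2.0421)


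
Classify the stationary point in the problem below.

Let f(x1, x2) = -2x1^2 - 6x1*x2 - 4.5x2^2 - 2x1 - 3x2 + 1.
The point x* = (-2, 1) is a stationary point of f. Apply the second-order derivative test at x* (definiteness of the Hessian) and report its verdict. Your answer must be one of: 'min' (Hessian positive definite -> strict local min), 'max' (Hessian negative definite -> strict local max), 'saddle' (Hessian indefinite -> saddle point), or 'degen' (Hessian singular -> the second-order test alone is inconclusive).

Compute the Hessian H = grad^2 f:
  H = [[-4, -6], [-6, -9]]
Verify stationarity: grad f(x*) = H x* + g = (0, 0).
Eigenvalues of H: -13, 0.
H has a zero eigenvalue (singular; negative semidefinite but not definite), so H is neither positive definite, negative definite, nor indefinite. The second-order test alone is inconclusive -> degen.
(Indeed, f is constant along the null direction of H through x*, so x* is not a strict local extremum.)

degen


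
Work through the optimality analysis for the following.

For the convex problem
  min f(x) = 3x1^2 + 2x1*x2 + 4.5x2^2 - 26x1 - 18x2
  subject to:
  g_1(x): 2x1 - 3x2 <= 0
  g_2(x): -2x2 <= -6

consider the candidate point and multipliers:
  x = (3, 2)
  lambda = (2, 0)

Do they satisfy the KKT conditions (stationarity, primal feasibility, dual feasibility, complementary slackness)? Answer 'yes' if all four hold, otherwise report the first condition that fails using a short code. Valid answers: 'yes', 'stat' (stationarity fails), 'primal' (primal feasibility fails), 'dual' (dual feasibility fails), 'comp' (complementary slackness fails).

Gradient of f: grad f(x) = Q x + c = (-4, 6)
Constraint values g_i(x) = a_i^T x - b_i:
  g_1((3, 2)) = 0
  g_2((3, 2)) = 2
Stationarity residual: grad f(x) + sum_i lambda_i a_i = (0, 0)
  -> stationarity OK
Primal feasibility (all g_i <= 0): FAILS
Dual feasibility (all lambda_i >= 0): OK
Complementary slackness (lambda_i * g_i(x) = 0 for all i): OK

Verdict: the first failing condition is primal_feasibility -> primal.

primal


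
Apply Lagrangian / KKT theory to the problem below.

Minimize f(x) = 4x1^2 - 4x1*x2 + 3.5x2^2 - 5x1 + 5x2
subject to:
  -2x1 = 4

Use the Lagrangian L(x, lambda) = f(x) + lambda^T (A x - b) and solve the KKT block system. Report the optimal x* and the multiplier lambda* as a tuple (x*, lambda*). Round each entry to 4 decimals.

Form the Lagrangian:
  L(x, lambda) = (1/2) x^T Q x + c^T x + lambda^T (A x - b)
Stationarity (grad_x L = 0): Q x + c + A^T lambda = 0.
Primal feasibility: A x = b.

This gives the KKT block system:
  [ Q   A^T ] [ x     ]   [-c ]
  [ A    0  ] [ lambda ] = [ b ]

Solving the linear system:
  x*      = (-2, -1.8571)
  lambda* = (-6.7857)
  f(x*)   = 13.9286

x* = (-2, -1.8571), lambda* = (-6.7857)


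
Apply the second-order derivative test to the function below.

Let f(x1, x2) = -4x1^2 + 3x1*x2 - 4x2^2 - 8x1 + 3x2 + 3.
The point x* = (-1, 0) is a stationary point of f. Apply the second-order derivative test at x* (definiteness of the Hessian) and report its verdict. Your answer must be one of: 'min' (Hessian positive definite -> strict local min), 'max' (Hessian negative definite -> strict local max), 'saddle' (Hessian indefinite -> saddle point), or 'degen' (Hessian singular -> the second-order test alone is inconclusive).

Compute the Hessian H = grad^2 f:
  H = [[-8, 3], [3, -8]]
Verify stationarity: grad f(x*) = H x* + g = (0, 0).
Eigenvalues of H: -11, -5.
Both eigenvalues < 0, so H is negative definite -> x* is a strict local max.

max


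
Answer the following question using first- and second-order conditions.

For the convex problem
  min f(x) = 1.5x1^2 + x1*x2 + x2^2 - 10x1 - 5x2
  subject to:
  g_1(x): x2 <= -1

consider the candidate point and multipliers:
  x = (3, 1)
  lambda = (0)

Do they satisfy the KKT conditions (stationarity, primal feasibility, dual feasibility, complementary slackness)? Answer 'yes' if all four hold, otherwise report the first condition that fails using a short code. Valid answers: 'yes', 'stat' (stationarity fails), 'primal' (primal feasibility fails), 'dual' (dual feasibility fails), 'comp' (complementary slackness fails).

Gradient of f: grad f(x) = Q x + c = (0, 0)
Constraint values g_i(x) = a_i^T x - b_i:
  g_1((3, 1)) = 2
Stationarity residual: grad f(x) + sum_i lambda_i a_i = (0, 0)
  -> stationarity OK
Primal feasibility (all g_i <= 0): FAILS
Dual feasibility (all lambda_i >= 0): OK
Complementary slackness (lambda_i * g_i(x) = 0 for all i): OK

Verdict: the first failing condition is primal_feasibility -> primal.

primal


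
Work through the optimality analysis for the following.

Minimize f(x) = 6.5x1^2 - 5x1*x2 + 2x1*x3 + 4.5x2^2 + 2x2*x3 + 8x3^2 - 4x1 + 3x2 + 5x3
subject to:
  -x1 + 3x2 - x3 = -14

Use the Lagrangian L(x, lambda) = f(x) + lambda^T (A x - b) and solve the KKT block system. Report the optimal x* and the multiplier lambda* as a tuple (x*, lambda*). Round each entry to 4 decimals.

Form the Lagrangian:
  L(x, lambda) = (1/2) x^T Q x + c^T x + lambda^T (A x - b)
Stationarity (grad_x L = 0): Q x + c + A^T lambda = 0.
Primal feasibility: A x = b.

This gives the KKT block system:
  [ Q   A^T ] [ x     ]   [-c ]
  [ A    0  ] [ lambda ] = [ b ]

Solving the linear system:
  x*      = (-0.7871, -4.5853, 1.0313)
  lambda* = (10.7564)
  f(x*)   = 72.5693

x* = (-0.7871, -4.5853, 1.0313), lambda* = (10.7564)


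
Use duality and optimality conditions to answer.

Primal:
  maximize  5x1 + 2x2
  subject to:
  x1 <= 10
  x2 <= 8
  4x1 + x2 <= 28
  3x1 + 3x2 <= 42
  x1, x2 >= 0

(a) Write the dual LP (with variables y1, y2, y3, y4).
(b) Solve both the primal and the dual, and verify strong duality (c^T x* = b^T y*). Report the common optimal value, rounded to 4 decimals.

The standard primal-dual pair for 'max c^T x s.t. A x <= b, x >= 0' is:
  Dual:  min b^T y  s.t.  A^T y >= c,  y >= 0.

So the dual LP is:
  minimize  10y1 + 8y2 + 28y3 + 42y4
  subject to:
    y1 + 4y3 + 3y4 >= 5
    y2 + y3 + 3y4 >= 2
    y1, y2, y3, y4 >= 0

Solving the primal: x* = (5, 8).
  primal value c^T x* = 41.
Solving the dual: y* = (0, 0.75, 1.25, 0).
  dual value b^T y* = 41.
Strong duality: c^T x* = b^T y*. Confirmed.

41


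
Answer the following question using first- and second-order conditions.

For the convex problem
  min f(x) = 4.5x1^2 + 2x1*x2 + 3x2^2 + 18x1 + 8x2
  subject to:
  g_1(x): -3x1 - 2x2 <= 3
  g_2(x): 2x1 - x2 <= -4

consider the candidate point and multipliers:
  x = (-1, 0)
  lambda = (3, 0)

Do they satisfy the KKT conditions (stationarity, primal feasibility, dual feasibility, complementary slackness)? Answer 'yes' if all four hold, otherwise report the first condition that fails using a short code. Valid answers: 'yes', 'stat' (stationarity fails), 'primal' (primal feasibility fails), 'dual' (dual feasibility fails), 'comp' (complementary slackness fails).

Gradient of f: grad f(x) = Q x + c = (9, 6)
Constraint values g_i(x) = a_i^T x - b_i:
  g_1((-1, 0)) = 0
  g_2((-1, 0)) = 2
Stationarity residual: grad f(x) + sum_i lambda_i a_i = (0, 0)
  -> stationarity OK
Primal feasibility (all g_i <= 0): FAILS
Dual feasibility (all lambda_i >= 0): OK
Complementary slackness (lambda_i * g_i(x) = 0 for all i): OK

Verdict: the first failing condition is primal_feasibility -> primal.

primal


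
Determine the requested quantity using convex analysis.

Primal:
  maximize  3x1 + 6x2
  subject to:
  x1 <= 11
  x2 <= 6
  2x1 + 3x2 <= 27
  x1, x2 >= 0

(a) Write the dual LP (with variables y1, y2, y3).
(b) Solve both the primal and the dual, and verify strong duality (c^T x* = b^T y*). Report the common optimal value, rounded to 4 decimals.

The standard primal-dual pair for 'max c^T x s.t. A x <= b, x >= 0' is:
  Dual:  min b^T y  s.t.  A^T y >= c,  y >= 0.

So the dual LP is:
  minimize  11y1 + 6y2 + 27y3
  subject to:
    y1 + 2y3 >= 3
    y2 + 3y3 >= 6
    y1, y2, y3 >= 0

Solving the primal: x* = (4.5, 6).
  primal value c^T x* = 49.5.
Solving the dual: y* = (0, 1.5, 1.5).
  dual value b^T y* = 49.5.
Strong duality: c^T x* = b^T y*. Confirmed.

49.5
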